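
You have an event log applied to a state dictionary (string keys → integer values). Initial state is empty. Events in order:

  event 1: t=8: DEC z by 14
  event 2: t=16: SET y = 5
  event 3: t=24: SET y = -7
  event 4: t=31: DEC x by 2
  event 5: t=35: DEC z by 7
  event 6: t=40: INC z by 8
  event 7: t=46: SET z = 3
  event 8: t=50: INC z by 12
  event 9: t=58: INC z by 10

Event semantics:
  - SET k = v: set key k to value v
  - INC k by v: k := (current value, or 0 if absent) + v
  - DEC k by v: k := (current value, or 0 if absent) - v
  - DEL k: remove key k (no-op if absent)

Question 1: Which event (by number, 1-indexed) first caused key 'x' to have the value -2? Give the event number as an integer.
Looking for first event where x becomes -2:
  event 4: x (absent) -> -2  <-- first match

Answer: 4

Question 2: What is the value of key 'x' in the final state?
Track key 'x' through all 9 events:
  event 1 (t=8: DEC z by 14): x unchanged
  event 2 (t=16: SET y = 5): x unchanged
  event 3 (t=24: SET y = -7): x unchanged
  event 4 (t=31: DEC x by 2): x (absent) -> -2
  event 5 (t=35: DEC z by 7): x unchanged
  event 6 (t=40: INC z by 8): x unchanged
  event 7 (t=46: SET z = 3): x unchanged
  event 8 (t=50: INC z by 12): x unchanged
  event 9 (t=58: INC z by 10): x unchanged
Final: x = -2

Answer: -2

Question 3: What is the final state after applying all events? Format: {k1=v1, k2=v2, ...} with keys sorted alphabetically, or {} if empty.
  after event 1 (t=8: DEC z by 14): {z=-14}
  after event 2 (t=16: SET y = 5): {y=5, z=-14}
  after event 3 (t=24: SET y = -7): {y=-7, z=-14}
  after event 4 (t=31: DEC x by 2): {x=-2, y=-7, z=-14}
  after event 5 (t=35: DEC z by 7): {x=-2, y=-7, z=-21}
  after event 6 (t=40: INC z by 8): {x=-2, y=-7, z=-13}
  after event 7 (t=46: SET z = 3): {x=-2, y=-7, z=3}
  after event 8 (t=50: INC z by 12): {x=-2, y=-7, z=15}
  after event 9 (t=58: INC z by 10): {x=-2, y=-7, z=25}

Answer: {x=-2, y=-7, z=25}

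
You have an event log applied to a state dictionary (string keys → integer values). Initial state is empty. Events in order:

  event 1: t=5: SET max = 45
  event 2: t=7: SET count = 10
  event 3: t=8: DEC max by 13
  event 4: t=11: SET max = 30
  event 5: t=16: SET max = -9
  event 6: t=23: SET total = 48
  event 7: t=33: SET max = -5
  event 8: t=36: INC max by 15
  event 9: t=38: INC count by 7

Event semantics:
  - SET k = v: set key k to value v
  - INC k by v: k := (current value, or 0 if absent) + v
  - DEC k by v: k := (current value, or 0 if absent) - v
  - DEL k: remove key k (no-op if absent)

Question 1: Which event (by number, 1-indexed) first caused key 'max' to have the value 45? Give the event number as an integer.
Answer: 1

Derivation:
Looking for first event where max becomes 45:
  event 1: max (absent) -> 45  <-- first match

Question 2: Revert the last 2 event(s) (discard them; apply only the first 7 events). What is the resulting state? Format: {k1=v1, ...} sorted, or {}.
Answer: {count=10, max=-5, total=48}

Derivation:
Keep first 7 events (discard last 2):
  after event 1 (t=5: SET max = 45): {max=45}
  after event 2 (t=7: SET count = 10): {count=10, max=45}
  after event 3 (t=8: DEC max by 13): {count=10, max=32}
  after event 4 (t=11: SET max = 30): {count=10, max=30}
  after event 5 (t=16: SET max = -9): {count=10, max=-9}
  after event 6 (t=23: SET total = 48): {count=10, max=-9, total=48}
  after event 7 (t=33: SET max = -5): {count=10, max=-5, total=48}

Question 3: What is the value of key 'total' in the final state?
Track key 'total' through all 9 events:
  event 1 (t=5: SET max = 45): total unchanged
  event 2 (t=7: SET count = 10): total unchanged
  event 3 (t=8: DEC max by 13): total unchanged
  event 4 (t=11: SET max = 30): total unchanged
  event 5 (t=16: SET max = -9): total unchanged
  event 6 (t=23: SET total = 48): total (absent) -> 48
  event 7 (t=33: SET max = -5): total unchanged
  event 8 (t=36: INC max by 15): total unchanged
  event 9 (t=38: INC count by 7): total unchanged
Final: total = 48

Answer: 48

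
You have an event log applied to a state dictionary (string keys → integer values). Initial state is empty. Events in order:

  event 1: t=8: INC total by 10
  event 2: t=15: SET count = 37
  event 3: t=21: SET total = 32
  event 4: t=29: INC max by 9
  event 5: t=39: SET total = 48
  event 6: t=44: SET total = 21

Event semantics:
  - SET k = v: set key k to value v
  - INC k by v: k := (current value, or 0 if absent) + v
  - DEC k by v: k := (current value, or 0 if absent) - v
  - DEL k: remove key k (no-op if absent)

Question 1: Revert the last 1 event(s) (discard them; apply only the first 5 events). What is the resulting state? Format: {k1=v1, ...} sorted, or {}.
Answer: {count=37, max=9, total=48}

Derivation:
Keep first 5 events (discard last 1):
  after event 1 (t=8: INC total by 10): {total=10}
  after event 2 (t=15: SET count = 37): {count=37, total=10}
  after event 3 (t=21: SET total = 32): {count=37, total=32}
  after event 4 (t=29: INC max by 9): {count=37, max=9, total=32}
  after event 5 (t=39: SET total = 48): {count=37, max=9, total=48}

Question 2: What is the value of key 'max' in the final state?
Track key 'max' through all 6 events:
  event 1 (t=8: INC total by 10): max unchanged
  event 2 (t=15: SET count = 37): max unchanged
  event 3 (t=21: SET total = 32): max unchanged
  event 4 (t=29: INC max by 9): max (absent) -> 9
  event 5 (t=39: SET total = 48): max unchanged
  event 6 (t=44: SET total = 21): max unchanged
Final: max = 9

Answer: 9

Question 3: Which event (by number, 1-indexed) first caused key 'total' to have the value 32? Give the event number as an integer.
Looking for first event where total becomes 32:
  event 1: total = 10
  event 2: total = 10
  event 3: total 10 -> 32  <-- first match

Answer: 3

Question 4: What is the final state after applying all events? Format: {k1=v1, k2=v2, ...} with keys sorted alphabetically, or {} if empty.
  after event 1 (t=8: INC total by 10): {total=10}
  after event 2 (t=15: SET count = 37): {count=37, total=10}
  after event 3 (t=21: SET total = 32): {count=37, total=32}
  after event 4 (t=29: INC max by 9): {count=37, max=9, total=32}
  after event 5 (t=39: SET total = 48): {count=37, max=9, total=48}
  after event 6 (t=44: SET total = 21): {count=37, max=9, total=21}

Answer: {count=37, max=9, total=21}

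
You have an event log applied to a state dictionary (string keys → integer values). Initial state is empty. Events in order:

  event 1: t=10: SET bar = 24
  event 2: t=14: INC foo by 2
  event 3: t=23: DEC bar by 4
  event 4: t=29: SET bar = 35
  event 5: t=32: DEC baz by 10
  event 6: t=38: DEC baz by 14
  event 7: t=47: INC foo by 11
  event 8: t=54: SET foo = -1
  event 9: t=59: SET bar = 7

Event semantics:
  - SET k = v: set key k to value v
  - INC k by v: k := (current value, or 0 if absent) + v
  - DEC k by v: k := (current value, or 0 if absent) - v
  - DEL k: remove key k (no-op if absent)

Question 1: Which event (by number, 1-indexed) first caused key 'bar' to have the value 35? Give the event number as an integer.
Answer: 4

Derivation:
Looking for first event where bar becomes 35:
  event 1: bar = 24
  event 2: bar = 24
  event 3: bar = 20
  event 4: bar 20 -> 35  <-- first match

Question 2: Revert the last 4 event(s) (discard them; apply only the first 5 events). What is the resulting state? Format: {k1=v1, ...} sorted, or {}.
Keep first 5 events (discard last 4):
  after event 1 (t=10: SET bar = 24): {bar=24}
  after event 2 (t=14: INC foo by 2): {bar=24, foo=2}
  after event 3 (t=23: DEC bar by 4): {bar=20, foo=2}
  after event 4 (t=29: SET bar = 35): {bar=35, foo=2}
  after event 5 (t=32: DEC baz by 10): {bar=35, baz=-10, foo=2}

Answer: {bar=35, baz=-10, foo=2}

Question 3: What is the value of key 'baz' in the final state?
Answer: -24

Derivation:
Track key 'baz' through all 9 events:
  event 1 (t=10: SET bar = 24): baz unchanged
  event 2 (t=14: INC foo by 2): baz unchanged
  event 3 (t=23: DEC bar by 4): baz unchanged
  event 4 (t=29: SET bar = 35): baz unchanged
  event 5 (t=32: DEC baz by 10): baz (absent) -> -10
  event 6 (t=38: DEC baz by 14): baz -10 -> -24
  event 7 (t=47: INC foo by 11): baz unchanged
  event 8 (t=54: SET foo = -1): baz unchanged
  event 9 (t=59: SET bar = 7): baz unchanged
Final: baz = -24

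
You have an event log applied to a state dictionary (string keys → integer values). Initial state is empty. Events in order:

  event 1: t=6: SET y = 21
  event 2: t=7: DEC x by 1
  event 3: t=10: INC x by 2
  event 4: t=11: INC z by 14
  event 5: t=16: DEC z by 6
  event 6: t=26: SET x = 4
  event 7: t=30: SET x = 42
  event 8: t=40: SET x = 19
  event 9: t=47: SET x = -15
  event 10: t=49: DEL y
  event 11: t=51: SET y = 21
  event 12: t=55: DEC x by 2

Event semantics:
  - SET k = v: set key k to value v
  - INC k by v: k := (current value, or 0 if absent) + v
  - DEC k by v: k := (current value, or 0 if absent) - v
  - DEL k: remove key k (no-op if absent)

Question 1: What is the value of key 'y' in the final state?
Track key 'y' through all 12 events:
  event 1 (t=6: SET y = 21): y (absent) -> 21
  event 2 (t=7: DEC x by 1): y unchanged
  event 3 (t=10: INC x by 2): y unchanged
  event 4 (t=11: INC z by 14): y unchanged
  event 5 (t=16: DEC z by 6): y unchanged
  event 6 (t=26: SET x = 4): y unchanged
  event 7 (t=30: SET x = 42): y unchanged
  event 8 (t=40: SET x = 19): y unchanged
  event 9 (t=47: SET x = -15): y unchanged
  event 10 (t=49: DEL y): y 21 -> (absent)
  event 11 (t=51: SET y = 21): y (absent) -> 21
  event 12 (t=55: DEC x by 2): y unchanged
Final: y = 21

Answer: 21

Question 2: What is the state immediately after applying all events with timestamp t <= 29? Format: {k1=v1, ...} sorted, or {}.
Answer: {x=4, y=21, z=8}

Derivation:
Apply events with t <= 29 (6 events):
  after event 1 (t=6: SET y = 21): {y=21}
  after event 2 (t=7: DEC x by 1): {x=-1, y=21}
  after event 3 (t=10: INC x by 2): {x=1, y=21}
  after event 4 (t=11: INC z by 14): {x=1, y=21, z=14}
  after event 5 (t=16: DEC z by 6): {x=1, y=21, z=8}
  after event 6 (t=26: SET x = 4): {x=4, y=21, z=8}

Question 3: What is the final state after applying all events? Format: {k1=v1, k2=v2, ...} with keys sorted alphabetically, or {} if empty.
Answer: {x=-17, y=21, z=8}

Derivation:
  after event 1 (t=6: SET y = 21): {y=21}
  after event 2 (t=7: DEC x by 1): {x=-1, y=21}
  after event 3 (t=10: INC x by 2): {x=1, y=21}
  after event 4 (t=11: INC z by 14): {x=1, y=21, z=14}
  after event 5 (t=16: DEC z by 6): {x=1, y=21, z=8}
  after event 6 (t=26: SET x = 4): {x=4, y=21, z=8}
  after event 7 (t=30: SET x = 42): {x=42, y=21, z=8}
  after event 8 (t=40: SET x = 19): {x=19, y=21, z=8}
  after event 9 (t=47: SET x = -15): {x=-15, y=21, z=8}
  after event 10 (t=49: DEL y): {x=-15, z=8}
  after event 11 (t=51: SET y = 21): {x=-15, y=21, z=8}
  after event 12 (t=55: DEC x by 2): {x=-17, y=21, z=8}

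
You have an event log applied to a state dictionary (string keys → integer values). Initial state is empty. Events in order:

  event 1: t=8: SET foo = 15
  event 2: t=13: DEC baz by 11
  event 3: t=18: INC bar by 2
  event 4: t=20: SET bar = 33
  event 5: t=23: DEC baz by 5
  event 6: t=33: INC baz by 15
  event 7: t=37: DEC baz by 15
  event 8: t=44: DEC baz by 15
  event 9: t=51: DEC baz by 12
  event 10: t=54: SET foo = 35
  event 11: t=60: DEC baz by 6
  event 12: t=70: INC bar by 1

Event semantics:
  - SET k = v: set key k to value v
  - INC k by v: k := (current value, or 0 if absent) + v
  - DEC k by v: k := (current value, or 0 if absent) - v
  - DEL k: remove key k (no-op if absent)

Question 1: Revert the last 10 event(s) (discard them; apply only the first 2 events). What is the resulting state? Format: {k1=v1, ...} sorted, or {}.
Answer: {baz=-11, foo=15}

Derivation:
Keep first 2 events (discard last 10):
  after event 1 (t=8: SET foo = 15): {foo=15}
  after event 2 (t=13: DEC baz by 11): {baz=-11, foo=15}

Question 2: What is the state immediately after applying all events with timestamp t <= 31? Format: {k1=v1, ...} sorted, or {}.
Apply events with t <= 31 (5 events):
  after event 1 (t=8: SET foo = 15): {foo=15}
  after event 2 (t=13: DEC baz by 11): {baz=-11, foo=15}
  after event 3 (t=18: INC bar by 2): {bar=2, baz=-11, foo=15}
  after event 4 (t=20: SET bar = 33): {bar=33, baz=-11, foo=15}
  after event 5 (t=23: DEC baz by 5): {bar=33, baz=-16, foo=15}

Answer: {bar=33, baz=-16, foo=15}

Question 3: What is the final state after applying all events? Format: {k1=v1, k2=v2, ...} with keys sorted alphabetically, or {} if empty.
Answer: {bar=34, baz=-49, foo=35}

Derivation:
  after event 1 (t=8: SET foo = 15): {foo=15}
  after event 2 (t=13: DEC baz by 11): {baz=-11, foo=15}
  after event 3 (t=18: INC bar by 2): {bar=2, baz=-11, foo=15}
  after event 4 (t=20: SET bar = 33): {bar=33, baz=-11, foo=15}
  after event 5 (t=23: DEC baz by 5): {bar=33, baz=-16, foo=15}
  after event 6 (t=33: INC baz by 15): {bar=33, baz=-1, foo=15}
  after event 7 (t=37: DEC baz by 15): {bar=33, baz=-16, foo=15}
  after event 8 (t=44: DEC baz by 15): {bar=33, baz=-31, foo=15}
  after event 9 (t=51: DEC baz by 12): {bar=33, baz=-43, foo=15}
  after event 10 (t=54: SET foo = 35): {bar=33, baz=-43, foo=35}
  after event 11 (t=60: DEC baz by 6): {bar=33, baz=-49, foo=35}
  after event 12 (t=70: INC bar by 1): {bar=34, baz=-49, foo=35}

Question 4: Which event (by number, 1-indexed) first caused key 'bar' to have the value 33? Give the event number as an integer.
Answer: 4

Derivation:
Looking for first event where bar becomes 33:
  event 3: bar = 2
  event 4: bar 2 -> 33  <-- first match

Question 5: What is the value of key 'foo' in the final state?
Track key 'foo' through all 12 events:
  event 1 (t=8: SET foo = 15): foo (absent) -> 15
  event 2 (t=13: DEC baz by 11): foo unchanged
  event 3 (t=18: INC bar by 2): foo unchanged
  event 4 (t=20: SET bar = 33): foo unchanged
  event 5 (t=23: DEC baz by 5): foo unchanged
  event 6 (t=33: INC baz by 15): foo unchanged
  event 7 (t=37: DEC baz by 15): foo unchanged
  event 8 (t=44: DEC baz by 15): foo unchanged
  event 9 (t=51: DEC baz by 12): foo unchanged
  event 10 (t=54: SET foo = 35): foo 15 -> 35
  event 11 (t=60: DEC baz by 6): foo unchanged
  event 12 (t=70: INC bar by 1): foo unchanged
Final: foo = 35

Answer: 35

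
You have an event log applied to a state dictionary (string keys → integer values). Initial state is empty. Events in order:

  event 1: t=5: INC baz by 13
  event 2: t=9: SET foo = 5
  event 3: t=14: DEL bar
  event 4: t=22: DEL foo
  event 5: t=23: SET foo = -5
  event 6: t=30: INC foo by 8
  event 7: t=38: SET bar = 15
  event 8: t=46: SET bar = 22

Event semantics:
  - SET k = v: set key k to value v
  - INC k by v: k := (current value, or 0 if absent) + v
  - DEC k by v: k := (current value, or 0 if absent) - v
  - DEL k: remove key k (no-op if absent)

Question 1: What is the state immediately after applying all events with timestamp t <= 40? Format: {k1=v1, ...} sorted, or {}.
Answer: {bar=15, baz=13, foo=3}

Derivation:
Apply events with t <= 40 (7 events):
  after event 1 (t=5: INC baz by 13): {baz=13}
  after event 2 (t=9: SET foo = 5): {baz=13, foo=5}
  after event 3 (t=14: DEL bar): {baz=13, foo=5}
  after event 4 (t=22: DEL foo): {baz=13}
  after event 5 (t=23: SET foo = -5): {baz=13, foo=-5}
  after event 6 (t=30: INC foo by 8): {baz=13, foo=3}
  after event 7 (t=38: SET bar = 15): {bar=15, baz=13, foo=3}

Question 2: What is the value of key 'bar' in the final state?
Answer: 22

Derivation:
Track key 'bar' through all 8 events:
  event 1 (t=5: INC baz by 13): bar unchanged
  event 2 (t=9: SET foo = 5): bar unchanged
  event 3 (t=14: DEL bar): bar (absent) -> (absent)
  event 4 (t=22: DEL foo): bar unchanged
  event 5 (t=23: SET foo = -5): bar unchanged
  event 6 (t=30: INC foo by 8): bar unchanged
  event 7 (t=38: SET bar = 15): bar (absent) -> 15
  event 8 (t=46: SET bar = 22): bar 15 -> 22
Final: bar = 22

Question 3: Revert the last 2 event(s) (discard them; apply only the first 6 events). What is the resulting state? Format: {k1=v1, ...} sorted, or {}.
Keep first 6 events (discard last 2):
  after event 1 (t=5: INC baz by 13): {baz=13}
  after event 2 (t=9: SET foo = 5): {baz=13, foo=5}
  after event 3 (t=14: DEL bar): {baz=13, foo=5}
  after event 4 (t=22: DEL foo): {baz=13}
  after event 5 (t=23: SET foo = -5): {baz=13, foo=-5}
  after event 6 (t=30: INC foo by 8): {baz=13, foo=3}

Answer: {baz=13, foo=3}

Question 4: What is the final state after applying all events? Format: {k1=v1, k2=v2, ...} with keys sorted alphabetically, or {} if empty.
  after event 1 (t=5: INC baz by 13): {baz=13}
  after event 2 (t=9: SET foo = 5): {baz=13, foo=5}
  after event 3 (t=14: DEL bar): {baz=13, foo=5}
  after event 4 (t=22: DEL foo): {baz=13}
  after event 5 (t=23: SET foo = -5): {baz=13, foo=-5}
  after event 6 (t=30: INC foo by 8): {baz=13, foo=3}
  after event 7 (t=38: SET bar = 15): {bar=15, baz=13, foo=3}
  after event 8 (t=46: SET bar = 22): {bar=22, baz=13, foo=3}

Answer: {bar=22, baz=13, foo=3}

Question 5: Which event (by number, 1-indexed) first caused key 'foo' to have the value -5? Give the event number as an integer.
Looking for first event where foo becomes -5:
  event 2: foo = 5
  event 3: foo = 5
  event 4: foo = (absent)
  event 5: foo (absent) -> -5  <-- first match

Answer: 5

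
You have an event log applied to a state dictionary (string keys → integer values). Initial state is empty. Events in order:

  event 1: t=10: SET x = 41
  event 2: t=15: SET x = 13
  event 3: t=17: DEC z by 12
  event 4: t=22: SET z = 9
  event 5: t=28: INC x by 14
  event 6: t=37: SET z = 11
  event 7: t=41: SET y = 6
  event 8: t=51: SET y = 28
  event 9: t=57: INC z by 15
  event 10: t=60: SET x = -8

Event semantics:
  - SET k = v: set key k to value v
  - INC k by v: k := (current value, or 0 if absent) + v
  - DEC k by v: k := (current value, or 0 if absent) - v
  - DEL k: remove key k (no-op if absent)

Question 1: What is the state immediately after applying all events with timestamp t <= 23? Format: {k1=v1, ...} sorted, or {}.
Apply events with t <= 23 (4 events):
  after event 1 (t=10: SET x = 41): {x=41}
  after event 2 (t=15: SET x = 13): {x=13}
  after event 3 (t=17: DEC z by 12): {x=13, z=-12}
  after event 4 (t=22: SET z = 9): {x=13, z=9}

Answer: {x=13, z=9}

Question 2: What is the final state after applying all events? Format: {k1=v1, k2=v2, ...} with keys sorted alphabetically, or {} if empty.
Answer: {x=-8, y=28, z=26}

Derivation:
  after event 1 (t=10: SET x = 41): {x=41}
  after event 2 (t=15: SET x = 13): {x=13}
  after event 3 (t=17: DEC z by 12): {x=13, z=-12}
  after event 4 (t=22: SET z = 9): {x=13, z=9}
  after event 5 (t=28: INC x by 14): {x=27, z=9}
  after event 6 (t=37: SET z = 11): {x=27, z=11}
  after event 7 (t=41: SET y = 6): {x=27, y=6, z=11}
  after event 8 (t=51: SET y = 28): {x=27, y=28, z=11}
  after event 9 (t=57: INC z by 15): {x=27, y=28, z=26}
  after event 10 (t=60: SET x = -8): {x=-8, y=28, z=26}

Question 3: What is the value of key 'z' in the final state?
Track key 'z' through all 10 events:
  event 1 (t=10: SET x = 41): z unchanged
  event 2 (t=15: SET x = 13): z unchanged
  event 3 (t=17: DEC z by 12): z (absent) -> -12
  event 4 (t=22: SET z = 9): z -12 -> 9
  event 5 (t=28: INC x by 14): z unchanged
  event 6 (t=37: SET z = 11): z 9 -> 11
  event 7 (t=41: SET y = 6): z unchanged
  event 8 (t=51: SET y = 28): z unchanged
  event 9 (t=57: INC z by 15): z 11 -> 26
  event 10 (t=60: SET x = -8): z unchanged
Final: z = 26

Answer: 26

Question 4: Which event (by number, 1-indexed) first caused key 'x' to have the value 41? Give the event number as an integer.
Looking for first event where x becomes 41:
  event 1: x (absent) -> 41  <-- first match

Answer: 1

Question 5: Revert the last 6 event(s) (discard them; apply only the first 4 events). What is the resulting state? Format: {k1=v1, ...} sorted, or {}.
Answer: {x=13, z=9}

Derivation:
Keep first 4 events (discard last 6):
  after event 1 (t=10: SET x = 41): {x=41}
  after event 2 (t=15: SET x = 13): {x=13}
  after event 3 (t=17: DEC z by 12): {x=13, z=-12}
  after event 4 (t=22: SET z = 9): {x=13, z=9}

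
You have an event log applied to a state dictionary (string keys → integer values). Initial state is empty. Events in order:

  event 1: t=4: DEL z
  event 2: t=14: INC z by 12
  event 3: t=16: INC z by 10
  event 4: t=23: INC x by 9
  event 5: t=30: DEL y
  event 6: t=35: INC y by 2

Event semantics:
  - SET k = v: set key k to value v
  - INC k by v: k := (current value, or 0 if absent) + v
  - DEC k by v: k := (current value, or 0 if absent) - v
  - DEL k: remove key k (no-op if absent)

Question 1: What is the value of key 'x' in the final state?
Answer: 9

Derivation:
Track key 'x' through all 6 events:
  event 1 (t=4: DEL z): x unchanged
  event 2 (t=14: INC z by 12): x unchanged
  event 3 (t=16: INC z by 10): x unchanged
  event 4 (t=23: INC x by 9): x (absent) -> 9
  event 5 (t=30: DEL y): x unchanged
  event 6 (t=35: INC y by 2): x unchanged
Final: x = 9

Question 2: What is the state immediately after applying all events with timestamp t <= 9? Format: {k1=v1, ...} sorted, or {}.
Answer: {}

Derivation:
Apply events with t <= 9 (1 events):
  after event 1 (t=4: DEL z): {}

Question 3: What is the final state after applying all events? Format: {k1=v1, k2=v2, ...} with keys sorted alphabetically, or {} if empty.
Answer: {x=9, y=2, z=22}

Derivation:
  after event 1 (t=4: DEL z): {}
  after event 2 (t=14: INC z by 12): {z=12}
  after event 3 (t=16: INC z by 10): {z=22}
  after event 4 (t=23: INC x by 9): {x=9, z=22}
  after event 5 (t=30: DEL y): {x=9, z=22}
  after event 6 (t=35: INC y by 2): {x=9, y=2, z=22}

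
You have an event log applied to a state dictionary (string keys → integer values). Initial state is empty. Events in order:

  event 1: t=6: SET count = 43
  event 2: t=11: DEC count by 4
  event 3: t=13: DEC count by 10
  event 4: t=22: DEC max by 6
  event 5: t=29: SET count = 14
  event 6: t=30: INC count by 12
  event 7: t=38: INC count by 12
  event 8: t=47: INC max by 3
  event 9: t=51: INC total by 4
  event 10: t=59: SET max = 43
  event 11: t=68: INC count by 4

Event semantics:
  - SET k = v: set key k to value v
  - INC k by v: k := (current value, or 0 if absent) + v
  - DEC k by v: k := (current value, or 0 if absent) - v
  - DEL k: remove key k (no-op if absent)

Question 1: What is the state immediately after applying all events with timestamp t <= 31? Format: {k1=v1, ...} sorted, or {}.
Apply events with t <= 31 (6 events):
  after event 1 (t=6: SET count = 43): {count=43}
  after event 2 (t=11: DEC count by 4): {count=39}
  after event 3 (t=13: DEC count by 10): {count=29}
  after event 4 (t=22: DEC max by 6): {count=29, max=-6}
  after event 5 (t=29: SET count = 14): {count=14, max=-6}
  after event 6 (t=30: INC count by 12): {count=26, max=-6}

Answer: {count=26, max=-6}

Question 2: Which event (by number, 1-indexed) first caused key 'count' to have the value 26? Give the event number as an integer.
Answer: 6

Derivation:
Looking for first event where count becomes 26:
  event 1: count = 43
  event 2: count = 39
  event 3: count = 29
  event 4: count = 29
  event 5: count = 14
  event 6: count 14 -> 26  <-- first match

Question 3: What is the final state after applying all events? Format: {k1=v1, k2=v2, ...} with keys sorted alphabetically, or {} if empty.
Answer: {count=42, max=43, total=4}

Derivation:
  after event 1 (t=6: SET count = 43): {count=43}
  after event 2 (t=11: DEC count by 4): {count=39}
  after event 3 (t=13: DEC count by 10): {count=29}
  after event 4 (t=22: DEC max by 6): {count=29, max=-6}
  after event 5 (t=29: SET count = 14): {count=14, max=-6}
  after event 6 (t=30: INC count by 12): {count=26, max=-6}
  after event 7 (t=38: INC count by 12): {count=38, max=-6}
  after event 8 (t=47: INC max by 3): {count=38, max=-3}
  after event 9 (t=51: INC total by 4): {count=38, max=-3, total=4}
  after event 10 (t=59: SET max = 43): {count=38, max=43, total=4}
  after event 11 (t=68: INC count by 4): {count=42, max=43, total=4}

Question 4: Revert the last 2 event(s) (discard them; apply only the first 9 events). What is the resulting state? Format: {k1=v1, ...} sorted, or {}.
Keep first 9 events (discard last 2):
  after event 1 (t=6: SET count = 43): {count=43}
  after event 2 (t=11: DEC count by 4): {count=39}
  after event 3 (t=13: DEC count by 10): {count=29}
  after event 4 (t=22: DEC max by 6): {count=29, max=-6}
  after event 5 (t=29: SET count = 14): {count=14, max=-6}
  after event 6 (t=30: INC count by 12): {count=26, max=-6}
  after event 7 (t=38: INC count by 12): {count=38, max=-6}
  after event 8 (t=47: INC max by 3): {count=38, max=-3}
  after event 9 (t=51: INC total by 4): {count=38, max=-3, total=4}

Answer: {count=38, max=-3, total=4}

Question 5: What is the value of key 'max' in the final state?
Answer: 43

Derivation:
Track key 'max' through all 11 events:
  event 1 (t=6: SET count = 43): max unchanged
  event 2 (t=11: DEC count by 4): max unchanged
  event 3 (t=13: DEC count by 10): max unchanged
  event 4 (t=22: DEC max by 6): max (absent) -> -6
  event 5 (t=29: SET count = 14): max unchanged
  event 6 (t=30: INC count by 12): max unchanged
  event 7 (t=38: INC count by 12): max unchanged
  event 8 (t=47: INC max by 3): max -6 -> -3
  event 9 (t=51: INC total by 4): max unchanged
  event 10 (t=59: SET max = 43): max -3 -> 43
  event 11 (t=68: INC count by 4): max unchanged
Final: max = 43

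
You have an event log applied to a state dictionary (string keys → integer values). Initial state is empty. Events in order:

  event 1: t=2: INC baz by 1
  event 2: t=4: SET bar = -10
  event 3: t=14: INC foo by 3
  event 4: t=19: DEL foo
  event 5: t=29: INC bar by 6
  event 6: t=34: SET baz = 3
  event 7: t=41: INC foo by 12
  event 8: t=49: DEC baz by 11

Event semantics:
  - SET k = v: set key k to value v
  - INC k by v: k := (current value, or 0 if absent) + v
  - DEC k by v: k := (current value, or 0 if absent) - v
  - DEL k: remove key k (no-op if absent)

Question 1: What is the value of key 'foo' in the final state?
Answer: 12

Derivation:
Track key 'foo' through all 8 events:
  event 1 (t=2: INC baz by 1): foo unchanged
  event 2 (t=4: SET bar = -10): foo unchanged
  event 3 (t=14: INC foo by 3): foo (absent) -> 3
  event 4 (t=19: DEL foo): foo 3 -> (absent)
  event 5 (t=29: INC bar by 6): foo unchanged
  event 6 (t=34: SET baz = 3): foo unchanged
  event 7 (t=41: INC foo by 12): foo (absent) -> 12
  event 8 (t=49: DEC baz by 11): foo unchanged
Final: foo = 12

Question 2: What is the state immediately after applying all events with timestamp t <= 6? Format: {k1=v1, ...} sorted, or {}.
Answer: {bar=-10, baz=1}

Derivation:
Apply events with t <= 6 (2 events):
  after event 1 (t=2: INC baz by 1): {baz=1}
  after event 2 (t=4: SET bar = -10): {bar=-10, baz=1}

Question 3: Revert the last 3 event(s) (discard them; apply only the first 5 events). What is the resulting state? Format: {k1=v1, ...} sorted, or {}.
Keep first 5 events (discard last 3):
  after event 1 (t=2: INC baz by 1): {baz=1}
  after event 2 (t=4: SET bar = -10): {bar=-10, baz=1}
  after event 3 (t=14: INC foo by 3): {bar=-10, baz=1, foo=3}
  after event 4 (t=19: DEL foo): {bar=-10, baz=1}
  after event 5 (t=29: INC bar by 6): {bar=-4, baz=1}

Answer: {bar=-4, baz=1}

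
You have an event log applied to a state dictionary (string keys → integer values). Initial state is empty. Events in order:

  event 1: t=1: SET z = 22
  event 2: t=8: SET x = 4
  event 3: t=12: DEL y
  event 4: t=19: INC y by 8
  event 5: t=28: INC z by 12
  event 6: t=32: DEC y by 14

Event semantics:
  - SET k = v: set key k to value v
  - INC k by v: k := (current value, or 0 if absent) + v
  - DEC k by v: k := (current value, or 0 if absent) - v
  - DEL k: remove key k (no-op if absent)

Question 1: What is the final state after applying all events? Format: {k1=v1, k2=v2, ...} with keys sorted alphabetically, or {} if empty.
  after event 1 (t=1: SET z = 22): {z=22}
  after event 2 (t=8: SET x = 4): {x=4, z=22}
  after event 3 (t=12: DEL y): {x=4, z=22}
  after event 4 (t=19: INC y by 8): {x=4, y=8, z=22}
  after event 5 (t=28: INC z by 12): {x=4, y=8, z=34}
  after event 6 (t=32: DEC y by 14): {x=4, y=-6, z=34}

Answer: {x=4, y=-6, z=34}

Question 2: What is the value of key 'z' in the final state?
Track key 'z' through all 6 events:
  event 1 (t=1: SET z = 22): z (absent) -> 22
  event 2 (t=8: SET x = 4): z unchanged
  event 3 (t=12: DEL y): z unchanged
  event 4 (t=19: INC y by 8): z unchanged
  event 5 (t=28: INC z by 12): z 22 -> 34
  event 6 (t=32: DEC y by 14): z unchanged
Final: z = 34

Answer: 34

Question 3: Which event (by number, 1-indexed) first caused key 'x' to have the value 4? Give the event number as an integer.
Looking for first event where x becomes 4:
  event 2: x (absent) -> 4  <-- first match

Answer: 2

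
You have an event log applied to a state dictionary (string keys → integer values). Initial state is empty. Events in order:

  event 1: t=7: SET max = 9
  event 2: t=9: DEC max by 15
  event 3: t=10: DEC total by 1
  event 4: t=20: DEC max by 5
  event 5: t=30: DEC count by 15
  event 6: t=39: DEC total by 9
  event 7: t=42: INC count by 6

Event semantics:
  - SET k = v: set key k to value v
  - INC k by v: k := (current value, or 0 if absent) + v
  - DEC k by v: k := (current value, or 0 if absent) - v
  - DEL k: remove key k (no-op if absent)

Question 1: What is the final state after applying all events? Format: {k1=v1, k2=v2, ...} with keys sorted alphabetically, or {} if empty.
Answer: {count=-9, max=-11, total=-10}

Derivation:
  after event 1 (t=7: SET max = 9): {max=9}
  after event 2 (t=9: DEC max by 15): {max=-6}
  after event 3 (t=10: DEC total by 1): {max=-6, total=-1}
  after event 4 (t=20: DEC max by 5): {max=-11, total=-1}
  after event 5 (t=30: DEC count by 15): {count=-15, max=-11, total=-1}
  after event 6 (t=39: DEC total by 9): {count=-15, max=-11, total=-10}
  after event 7 (t=42: INC count by 6): {count=-9, max=-11, total=-10}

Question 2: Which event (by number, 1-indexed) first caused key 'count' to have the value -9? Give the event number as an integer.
Looking for first event where count becomes -9:
  event 5: count = -15
  event 6: count = -15
  event 7: count -15 -> -9  <-- first match

Answer: 7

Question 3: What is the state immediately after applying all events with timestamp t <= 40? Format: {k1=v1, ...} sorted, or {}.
Answer: {count=-15, max=-11, total=-10}

Derivation:
Apply events with t <= 40 (6 events):
  after event 1 (t=7: SET max = 9): {max=9}
  after event 2 (t=9: DEC max by 15): {max=-6}
  after event 3 (t=10: DEC total by 1): {max=-6, total=-1}
  after event 4 (t=20: DEC max by 5): {max=-11, total=-1}
  after event 5 (t=30: DEC count by 15): {count=-15, max=-11, total=-1}
  after event 6 (t=39: DEC total by 9): {count=-15, max=-11, total=-10}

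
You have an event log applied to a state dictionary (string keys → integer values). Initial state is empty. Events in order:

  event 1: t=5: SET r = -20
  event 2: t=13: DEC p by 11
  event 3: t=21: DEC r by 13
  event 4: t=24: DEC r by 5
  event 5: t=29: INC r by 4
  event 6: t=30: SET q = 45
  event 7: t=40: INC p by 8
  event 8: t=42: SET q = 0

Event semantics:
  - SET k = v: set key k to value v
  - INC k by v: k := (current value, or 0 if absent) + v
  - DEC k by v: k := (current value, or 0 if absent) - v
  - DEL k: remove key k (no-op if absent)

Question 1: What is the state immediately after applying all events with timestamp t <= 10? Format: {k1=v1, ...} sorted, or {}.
Answer: {r=-20}

Derivation:
Apply events with t <= 10 (1 events):
  after event 1 (t=5: SET r = -20): {r=-20}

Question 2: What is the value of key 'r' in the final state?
Answer: -34

Derivation:
Track key 'r' through all 8 events:
  event 1 (t=5: SET r = -20): r (absent) -> -20
  event 2 (t=13: DEC p by 11): r unchanged
  event 3 (t=21: DEC r by 13): r -20 -> -33
  event 4 (t=24: DEC r by 5): r -33 -> -38
  event 5 (t=29: INC r by 4): r -38 -> -34
  event 6 (t=30: SET q = 45): r unchanged
  event 7 (t=40: INC p by 8): r unchanged
  event 8 (t=42: SET q = 0): r unchanged
Final: r = -34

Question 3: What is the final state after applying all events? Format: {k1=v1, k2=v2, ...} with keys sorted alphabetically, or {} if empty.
Answer: {p=-3, q=0, r=-34}

Derivation:
  after event 1 (t=5: SET r = -20): {r=-20}
  after event 2 (t=13: DEC p by 11): {p=-11, r=-20}
  after event 3 (t=21: DEC r by 13): {p=-11, r=-33}
  after event 4 (t=24: DEC r by 5): {p=-11, r=-38}
  after event 5 (t=29: INC r by 4): {p=-11, r=-34}
  after event 6 (t=30: SET q = 45): {p=-11, q=45, r=-34}
  after event 7 (t=40: INC p by 8): {p=-3, q=45, r=-34}
  after event 8 (t=42: SET q = 0): {p=-3, q=0, r=-34}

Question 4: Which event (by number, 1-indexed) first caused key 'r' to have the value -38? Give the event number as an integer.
Looking for first event where r becomes -38:
  event 1: r = -20
  event 2: r = -20
  event 3: r = -33
  event 4: r -33 -> -38  <-- first match

Answer: 4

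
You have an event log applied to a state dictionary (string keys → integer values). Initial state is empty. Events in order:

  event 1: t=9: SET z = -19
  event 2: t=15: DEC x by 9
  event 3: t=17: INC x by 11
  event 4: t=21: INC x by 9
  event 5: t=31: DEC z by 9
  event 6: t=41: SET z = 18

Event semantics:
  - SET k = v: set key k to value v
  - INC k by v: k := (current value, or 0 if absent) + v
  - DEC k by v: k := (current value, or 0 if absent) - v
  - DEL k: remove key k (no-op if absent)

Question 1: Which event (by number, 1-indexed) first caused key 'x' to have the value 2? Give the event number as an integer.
Answer: 3

Derivation:
Looking for first event where x becomes 2:
  event 2: x = -9
  event 3: x -9 -> 2  <-- first match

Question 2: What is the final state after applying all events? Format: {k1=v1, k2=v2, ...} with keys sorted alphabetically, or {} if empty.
Answer: {x=11, z=18}

Derivation:
  after event 1 (t=9: SET z = -19): {z=-19}
  after event 2 (t=15: DEC x by 9): {x=-9, z=-19}
  after event 3 (t=17: INC x by 11): {x=2, z=-19}
  after event 4 (t=21: INC x by 9): {x=11, z=-19}
  after event 5 (t=31: DEC z by 9): {x=11, z=-28}
  after event 6 (t=41: SET z = 18): {x=11, z=18}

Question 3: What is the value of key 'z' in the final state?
Answer: 18

Derivation:
Track key 'z' through all 6 events:
  event 1 (t=9: SET z = -19): z (absent) -> -19
  event 2 (t=15: DEC x by 9): z unchanged
  event 3 (t=17: INC x by 11): z unchanged
  event 4 (t=21: INC x by 9): z unchanged
  event 5 (t=31: DEC z by 9): z -19 -> -28
  event 6 (t=41: SET z = 18): z -28 -> 18
Final: z = 18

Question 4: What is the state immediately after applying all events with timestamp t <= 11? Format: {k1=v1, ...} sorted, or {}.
Answer: {z=-19}

Derivation:
Apply events with t <= 11 (1 events):
  after event 1 (t=9: SET z = -19): {z=-19}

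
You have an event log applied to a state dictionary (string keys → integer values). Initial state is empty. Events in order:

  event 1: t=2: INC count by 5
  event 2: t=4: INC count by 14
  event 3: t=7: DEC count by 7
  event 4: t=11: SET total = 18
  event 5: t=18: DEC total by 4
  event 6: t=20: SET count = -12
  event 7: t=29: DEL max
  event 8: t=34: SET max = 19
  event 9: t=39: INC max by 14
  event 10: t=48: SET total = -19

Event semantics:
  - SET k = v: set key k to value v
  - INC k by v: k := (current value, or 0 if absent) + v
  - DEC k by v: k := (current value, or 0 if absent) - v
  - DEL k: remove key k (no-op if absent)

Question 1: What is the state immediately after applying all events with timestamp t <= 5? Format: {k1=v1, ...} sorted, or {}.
Answer: {count=19}

Derivation:
Apply events with t <= 5 (2 events):
  after event 1 (t=2: INC count by 5): {count=5}
  after event 2 (t=4: INC count by 14): {count=19}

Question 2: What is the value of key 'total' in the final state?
Track key 'total' through all 10 events:
  event 1 (t=2: INC count by 5): total unchanged
  event 2 (t=4: INC count by 14): total unchanged
  event 3 (t=7: DEC count by 7): total unchanged
  event 4 (t=11: SET total = 18): total (absent) -> 18
  event 5 (t=18: DEC total by 4): total 18 -> 14
  event 6 (t=20: SET count = -12): total unchanged
  event 7 (t=29: DEL max): total unchanged
  event 8 (t=34: SET max = 19): total unchanged
  event 9 (t=39: INC max by 14): total unchanged
  event 10 (t=48: SET total = -19): total 14 -> -19
Final: total = -19

Answer: -19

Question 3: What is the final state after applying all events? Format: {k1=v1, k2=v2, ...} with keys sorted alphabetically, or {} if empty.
  after event 1 (t=2: INC count by 5): {count=5}
  after event 2 (t=4: INC count by 14): {count=19}
  after event 3 (t=7: DEC count by 7): {count=12}
  after event 4 (t=11: SET total = 18): {count=12, total=18}
  after event 5 (t=18: DEC total by 4): {count=12, total=14}
  after event 6 (t=20: SET count = -12): {count=-12, total=14}
  after event 7 (t=29: DEL max): {count=-12, total=14}
  after event 8 (t=34: SET max = 19): {count=-12, max=19, total=14}
  after event 9 (t=39: INC max by 14): {count=-12, max=33, total=14}
  after event 10 (t=48: SET total = -19): {count=-12, max=33, total=-19}

Answer: {count=-12, max=33, total=-19}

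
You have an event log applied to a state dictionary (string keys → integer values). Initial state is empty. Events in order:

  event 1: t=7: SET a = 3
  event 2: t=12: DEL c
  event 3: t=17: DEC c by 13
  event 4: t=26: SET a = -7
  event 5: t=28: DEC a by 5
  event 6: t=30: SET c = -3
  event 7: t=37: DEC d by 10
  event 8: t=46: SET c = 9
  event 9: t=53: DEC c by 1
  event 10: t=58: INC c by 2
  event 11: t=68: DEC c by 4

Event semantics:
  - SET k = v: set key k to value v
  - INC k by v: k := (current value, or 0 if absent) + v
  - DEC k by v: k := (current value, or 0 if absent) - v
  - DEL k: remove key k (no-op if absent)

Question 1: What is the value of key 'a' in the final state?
Track key 'a' through all 11 events:
  event 1 (t=7: SET a = 3): a (absent) -> 3
  event 2 (t=12: DEL c): a unchanged
  event 3 (t=17: DEC c by 13): a unchanged
  event 4 (t=26: SET a = -7): a 3 -> -7
  event 5 (t=28: DEC a by 5): a -7 -> -12
  event 6 (t=30: SET c = -3): a unchanged
  event 7 (t=37: DEC d by 10): a unchanged
  event 8 (t=46: SET c = 9): a unchanged
  event 9 (t=53: DEC c by 1): a unchanged
  event 10 (t=58: INC c by 2): a unchanged
  event 11 (t=68: DEC c by 4): a unchanged
Final: a = -12

Answer: -12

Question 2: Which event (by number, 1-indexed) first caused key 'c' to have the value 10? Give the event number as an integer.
Answer: 10

Derivation:
Looking for first event where c becomes 10:
  event 3: c = -13
  event 4: c = -13
  event 5: c = -13
  event 6: c = -3
  event 7: c = -3
  event 8: c = 9
  event 9: c = 8
  event 10: c 8 -> 10  <-- first match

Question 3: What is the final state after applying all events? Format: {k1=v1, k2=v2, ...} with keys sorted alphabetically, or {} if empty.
  after event 1 (t=7: SET a = 3): {a=3}
  after event 2 (t=12: DEL c): {a=3}
  after event 3 (t=17: DEC c by 13): {a=3, c=-13}
  after event 4 (t=26: SET a = -7): {a=-7, c=-13}
  after event 5 (t=28: DEC a by 5): {a=-12, c=-13}
  after event 6 (t=30: SET c = -3): {a=-12, c=-3}
  after event 7 (t=37: DEC d by 10): {a=-12, c=-3, d=-10}
  after event 8 (t=46: SET c = 9): {a=-12, c=9, d=-10}
  after event 9 (t=53: DEC c by 1): {a=-12, c=8, d=-10}
  after event 10 (t=58: INC c by 2): {a=-12, c=10, d=-10}
  after event 11 (t=68: DEC c by 4): {a=-12, c=6, d=-10}

Answer: {a=-12, c=6, d=-10}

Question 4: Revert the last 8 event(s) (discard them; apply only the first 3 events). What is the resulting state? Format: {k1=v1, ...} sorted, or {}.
Keep first 3 events (discard last 8):
  after event 1 (t=7: SET a = 3): {a=3}
  after event 2 (t=12: DEL c): {a=3}
  after event 3 (t=17: DEC c by 13): {a=3, c=-13}

Answer: {a=3, c=-13}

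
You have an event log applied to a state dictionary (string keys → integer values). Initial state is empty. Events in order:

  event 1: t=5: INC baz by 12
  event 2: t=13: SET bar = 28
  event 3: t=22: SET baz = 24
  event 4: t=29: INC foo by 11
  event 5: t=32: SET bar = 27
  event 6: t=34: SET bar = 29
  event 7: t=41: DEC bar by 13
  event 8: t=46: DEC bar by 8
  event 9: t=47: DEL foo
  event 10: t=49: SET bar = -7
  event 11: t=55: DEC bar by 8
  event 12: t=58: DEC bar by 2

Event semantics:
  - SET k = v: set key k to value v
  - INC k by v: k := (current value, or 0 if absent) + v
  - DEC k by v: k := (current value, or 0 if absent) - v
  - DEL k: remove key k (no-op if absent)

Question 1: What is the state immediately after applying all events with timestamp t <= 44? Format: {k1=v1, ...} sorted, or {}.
Apply events with t <= 44 (7 events):
  after event 1 (t=5: INC baz by 12): {baz=12}
  after event 2 (t=13: SET bar = 28): {bar=28, baz=12}
  after event 3 (t=22: SET baz = 24): {bar=28, baz=24}
  after event 4 (t=29: INC foo by 11): {bar=28, baz=24, foo=11}
  after event 5 (t=32: SET bar = 27): {bar=27, baz=24, foo=11}
  after event 6 (t=34: SET bar = 29): {bar=29, baz=24, foo=11}
  after event 7 (t=41: DEC bar by 13): {bar=16, baz=24, foo=11}

Answer: {bar=16, baz=24, foo=11}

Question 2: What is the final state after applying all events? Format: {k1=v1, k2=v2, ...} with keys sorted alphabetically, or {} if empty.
Answer: {bar=-17, baz=24}

Derivation:
  after event 1 (t=5: INC baz by 12): {baz=12}
  after event 2 (t=13: SET bar = 28): {bar=28, baz=12}
  after event 3 (t=22: SET baz = 24): {bar=28, baz=24}
  after event 4 (t=29: INC foo by 11): {bar=28, baz=24, foo=11}
  after event 5 (t=32: SET bar = 27): {bar=27, baz=24, foo=11}
  after event 6 (t=34: SET bar = 29): {bar=29, baz=24, foo=11}
  after event 7 (t=41: DEC bar by 13): {bar=16, baz=24, foo=11}
  after event 8 (t=46: DEC bar by 8): {bar=8, baz=24, foo=11}
  after event 9 (t=47: DEL foo): {bar=8, baz=24}
  after event 10 (t=49: SET bar = -7): {bar=-7, baz=24}
  after event 11 (t=55: DEC bar by 8): {bar=-15, baz=24}
  after event 12 (t=58: DEC bar by 2): {bar=-17, baz=24}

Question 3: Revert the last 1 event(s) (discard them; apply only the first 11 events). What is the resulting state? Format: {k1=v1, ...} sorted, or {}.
Answer: {bar=-15, baz=24}

Derivation:
Keep first 11 events (discard last 1):
  after event 1 (t=5: INC baz by 12): {baz=12}
  after event 2 (t=13: SET bar = 28): {bar=28, baz=12}
  after event 3 (t=22: SET baz = 24): {bar=28, baz=24}
  after event 4 (t=29: INC foo by 11): {bar=28, baz=24, foo=11}
  after event 5 (t=32: SET bar = 27): {bar=27, baz=24, foo=11}
  after event 6 (t=34: SET bar = 29): {bar=29, baz=24, foo=11}
  after event 7 (t=41: DEC bar by 13): {bar=16, baz=24, foo=11}
  after event 8 (t=46: DEC bar by 8): {bar=8, baz=24, foo=11}
  after event 9 (t=47: DEL foo): {bar=8, baz=24}
  after event 10 (t=49: SET bar = -7): {bar=-7, baz=24}
  after event 11 (t=55: DEC bar by 8): {bar=-15, baz=24}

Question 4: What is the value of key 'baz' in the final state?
Answer: 24

Derivation:
Track key 'baz' through all 12 events:
  event 1 (t=5: INC baz by 12): baz (absent) -> 12
  event 2 (t=13: SET bar = 28): baz unchanged
  event 3 (t=22: SET baz = 24): baz 12 -> 24
  event 4 (t=29: INC foo by 11): baz unchanged
  event 5 (t=32: SET bar = 27): baz unchanged
  event 6 (t=34: SET bar = 29): baz unchanged
  event 7 (t=41: DEC bar by 13): baz unchanged
  event 8 (t=46: DEC bar by 8): baz unchanged
  event 9 (t=47: DEL foo): baz unchanged
  event 10 (t=49: SET bar = -7): baz unchanged
  event 11 (t=55: DEC bar by 8): baz unchanged
  event 12 (t=58: DEC bar by 2): baz unchanged
Final: baz = 24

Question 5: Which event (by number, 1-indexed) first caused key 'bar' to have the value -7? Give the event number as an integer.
Looking for first event where bar becomes -7:
  event 2: bar = 28
  event 3: bar = 28
  event 4: bar = 28
  event 5: bar = 27
  event 6: bar = 29
  event 7: bar = 16
  event 8: bar = 8
  event 9: bar = 8
  event 10: bar 8 -> -7  <-- first match

Answer: 10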